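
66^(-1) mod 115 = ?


Use the extended Euclidean algorithm on (115, 66); each row r = 115*s + 66*t:
r=115, s=1, t=0
r=66, s=0, t=1
q=1: r=49, s=1, t=-1   [115*(1) + 66*(-1) = 49]
q=1: r=17, s=-1, t=2   [115*(-1) + 66*(2) = 17]
q=2: r=15, s=3, t=-5   [115*(3) + 66*(-5) = 15]
q=1: r=2, s=-4, t=7   [115*(-4) + 66*(7) = 2]
q=7: r=1, s=31, t=-54   [115*(31) + 66*(-54) = 1]
q=2: r=0, s=-66, t=115   [115*(-66) + 66*(115) = 0]
GCD = 1 with t = -54, so 66*(-54) ≡ 1 (mod 115)
Inverse = -54 mod 115 = 61
Check: 66 * 61 = 4026 ≡ 1 (mod 115)

66^(-1) ≡ 61 (mod 115)


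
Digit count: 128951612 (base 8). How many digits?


128951612 in base 8 = 753722474
Number of digits = 9

9 digits (base 8)


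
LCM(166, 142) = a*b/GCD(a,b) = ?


GCD(166, 142) = 2
LCM = 166*142/2 = 23572/2 = 11786

LCM = 11786


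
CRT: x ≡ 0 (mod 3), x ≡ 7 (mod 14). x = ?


M = 3*14 = 42
M1 = M/3 = 14, M2 = M/14 = 3
M1^(-1) mod 3 = 2, M2^(-1) mod 14 = 5
x = 0*14*2 + 7*3*5 = 105
105 mod 42 = 21
Check: 21 mod 3 = 0 ✓, 21 mod 14 = 7 ✓

x ≡ 21 (mod 42)


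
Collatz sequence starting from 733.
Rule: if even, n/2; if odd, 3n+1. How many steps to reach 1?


733 → 2200 → 1100 → 550 → 275 → 826 → 413 → 1240 → 620 → 310 → 155 → 466 → 233 → 700 → 350 → 175 → 526 → 263 → 790 → 395 → 1186 → 593 → 1780 → 890 → 445 → 1336 → 668 → 334 → 167 → 502 → 251 → 754 → 377 → 1132 → 566 → 283 → 850 → 425 → 1276 → 638 → 319 → 958 → 479 → 1438 → 719 → 2158 → 1079 → 3238 → 1619 → 4858 → 2429 → 7288 → 3644 → 1822 → 911 → 2734 → 1367 → 4102 → 2051 → 6154 → 3077 → 9232 → 4616 → 2308 → 1154 → 577 → 1732 → 866 → 433 → 1300 → 650 → 325 → 976 → 488 → 244 → 122 → 61 → 184 → 92 → 46 → 23 → 70 → 35 → 106 → 53 → 160 → 80 → 40 → 20 → 10 → 5 → 16 → 8 → 4 → 2 → 1
Total steps = 95

95 steps


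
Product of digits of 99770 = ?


9 × 9 × 7 × 7 × 0 = 0


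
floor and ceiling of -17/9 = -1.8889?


-17/9 = -1.8889
floor = -2
ceil = -1

floor = -2, ceil = -1


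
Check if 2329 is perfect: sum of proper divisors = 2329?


Proper divisors of 2329: 1, 17, 137
Sum = 1 + 17 + 137 = 155

No, 2329 is not perfect (155 ≠ 2329)


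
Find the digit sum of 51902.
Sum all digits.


5 + 1 + 9 + 0 + 2 = 17


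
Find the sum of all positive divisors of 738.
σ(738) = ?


Divisors of 738: 1, 2, 3, 6, 9, 18, 41, 82, 123, 246, 369, 738
Sum = 1 + 2 + 3 + 6 + 9 + 18 + 41 + 82 + 123 + 246 + 369 + 738 = 1638

σ(738) = 1638


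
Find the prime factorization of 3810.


3810 / 2 = 1905
1905 / 3 = 635
635 / 5 = 127
127 / 127 = 1
3810 = 2 × 3 × 5 × 127


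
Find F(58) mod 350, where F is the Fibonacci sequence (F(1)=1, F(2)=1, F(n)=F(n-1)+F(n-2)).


F(k) mod 350 for k=1..58:
1, 1, 2, 3, 5, 8, 13, 21, 34, 55, 89, 144, 233, 27, 260, 287, 197, 134, 331, 115, 96, 211, 307, 168, 125, 293, 68, 11, 79, 90, 169, 259, 78, 337, 65, 52, 117, 169, 286, 105, 41, 146, 187, 333, 170, 153, 323, 126, 99, 225, 324, 199, 173, 22, 195, 217, 62, 279
F(58) mod 350 = 279


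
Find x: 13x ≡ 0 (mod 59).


GCD(13, 59) = 1, unique solution
a^(-1) mod 59 = 50
x = 50 * 0 mod 59 = 0

x ≡ 0 (mod 59)


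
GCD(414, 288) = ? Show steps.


414 = 1 * 288 + 126
288 = 2 * 126 + 36
126 = 3 * 36 + 18
36 = 2 * 18 + 0
GCD = 18


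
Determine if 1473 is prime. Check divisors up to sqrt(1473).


1473 / 3 = 491 (exact division)
1473 is NOT prime.

No, 1473 is not prime


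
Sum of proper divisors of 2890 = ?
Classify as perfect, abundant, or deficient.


Proper divisors: 1, 2, 5, 10, 17, 34, 85, 170, 289, 578, 1445
Sum = 1 + 2 + 5 + 10 + 17 + 34 + 85 + 170 + 289 + 578 + 1445 = 2636
2636 < 2890 → deficient

s(2890) = 2636 (deficient)


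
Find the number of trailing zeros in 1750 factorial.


floor(1750/5) = 350
floor(1750/25) = 70
floor(1750/125) = 14
floor(1750/625) = 2
Total = 436

436 trailing zeros


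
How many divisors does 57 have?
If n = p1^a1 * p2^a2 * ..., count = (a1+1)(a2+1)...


57 = 3^1 × 19^1
d(57) = (1+1) × (1+1) = 4

4 divisors


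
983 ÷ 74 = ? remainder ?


983 = 74 * 13 + 21
Check: 962 + 21 = 983

q = 13, r = 21


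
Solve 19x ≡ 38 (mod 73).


GCD(19, 73) = 1, unique solution
a^(-1) mod 73 = 50
x = 50 * 38 mod 73 = 2

x ≡ 2 (mod 73)


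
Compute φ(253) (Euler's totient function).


253 = 11 × 23
Prime factors: 11, 23
φ(253) = 253 × (1-1/11) × (1-1/23)
= 253 × 10/11 × 22/23 = 220

φ(253) = 220


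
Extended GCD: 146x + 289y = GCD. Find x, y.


Tabular extended Euclidean (each row: r = 146*s + 289*t):
r=146, s=1, t=0
r=289, s=0, t=1
q=0: r=146, s=1, t=0   [146*(1) + 289*(0) = 146]
q=1: r=143, s=-1, t=1   [146*(-1) + 289*(1) = 143]
q=1: r=3, s=2, t=-1   [146*(2) + 289*(-1) = 3]
q=47: r=2, s=-95, t=48   [146*(-95) + 289*(48) = 2]
q=1: r=1, s=97, t=-49   [146*(97) + 289*(-49) = 1]
q=2: r=0, s=-289, t=146   [146*(-289) + 289*(146) = 0]
GCD = 1; from the row with r=1: x=97, y=-49
Check: 146*(97) + 289*(-49) = 14162 - 14161 = 1

GCD = 1, x = 97, y = -49


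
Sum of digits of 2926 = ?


2 + 9 + 2 + 6 = 19


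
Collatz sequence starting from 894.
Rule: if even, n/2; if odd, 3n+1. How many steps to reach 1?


894 → 447 → 1342 → 671 → 2014 → 1007 → 3022 → 1511 → 4534 → 2267 → 6802 → 3401 → 10204 → 5102 → 2551 → 7654 → 3827 → 11482 → 5741 → 17224 → 8612 → 4306 → 2153 → 6460 → 3230 → 1615 → 4846 → 2423 → 7270 → 3635 → 10906 → 5453 → 16360 → 8180 → 4090 → 2045 → 6136 → 3068 → 1534 → 767 → 2302 → 1151 → 3454 → 1727 → 5182 → 2591 → 7774 → 3887 → 11662 → 5831 → 17494 → 8747 → 26242 → 13121 → 39364 → 19682 → 9841 → 29524 → 14762 → 7381 → 22144 → 11072 → 5536 → 2768 → 1384 → 692 → 346 → 173 → 520 → 260 → 130 → 65 → 196 → 98 → 49 → 148 → 74 → 37 → 112 → 56 → 28 → 14 → 7 → 22 → 11 → 34 → 17 → 52 → 26 → 13 → 40 → 20 → 10 → 5 → 16 → 8 → 4 → 2 → 1
Total steps = 98

98 steps


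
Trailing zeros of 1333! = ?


floor(1333/5) = 266
floor(1333/25) = 53
floor(1333/125) = 10
floor(1333/625) = 2
Total = 331

331 trailing zeros


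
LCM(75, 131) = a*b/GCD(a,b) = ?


GCD(75, 131) = 1
LCM = 75*131/1 = 9825/1 = 9825

LCM = 9825


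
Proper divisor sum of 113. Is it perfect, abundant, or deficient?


Proper divisors: 1
Sum = 1 = 1
1 < 113 → deficient

s(113) = 1 (deficient)


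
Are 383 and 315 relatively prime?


Euclidean algorithm:
383 = 1 * 315 + 68
315 = 4 * 68 + 43
68 = 1 * 43 + 25
43 = 1 * 25 + 18
25 = 1 * 18 + 7
18 = 2 * 7 + 4
7 = 1 * 4 + 3
4 = 1 * 3 + 1
3 = 3 * 1 + 0
GCD(383, 315) = 1

Yes, coprime (GCD = 1)


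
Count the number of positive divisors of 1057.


1057 = 7^1 × 151^1
d(1057) = (1+1) × (1+1) = 4

4 divisors


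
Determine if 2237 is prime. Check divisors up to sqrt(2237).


Check divisors up to sqrt(2237) = 47.2969
No divisors found.
2237 is prime.

Yes, 2237 is prime


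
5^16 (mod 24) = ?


5^1 mod 24 = 5
5^2 mod 24 = 1
5^3 mod 24 = 5
5^4 mod 24 = 1
5^5 mod 24 = 5
5^6 mod 24 = 1
5^7 mod 24 = 5
5^8 mod 24 = 1
5^9 mod 24 = 5
5^10 mod 24 = 1
5^11 mod 24 = 5
5^12 mod 24 = 1
5^13 mod 24 = 5
5^14 mod 24 = 1
5^15 mod 24 = 5
5^16 mod 24 = 1


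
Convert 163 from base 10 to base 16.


163 (base 10) = 163 (decimal)
163 (decimal) = A3 (base 16)


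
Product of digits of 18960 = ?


1 × 8 × 9 × 6 × 0 = 0


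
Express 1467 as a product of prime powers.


1467 / 3 = 489
489 / 3 = 163
163 / 163 = 1
1467 = 3^2 × 163


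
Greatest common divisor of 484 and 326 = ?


484 = 1 * 326 + 158
326 = 2 * 158 + 10
158 = 15 * 10 + 8
10 = 1 * 8 + 2
8 = 4 * 2 + 0
GCD = 2


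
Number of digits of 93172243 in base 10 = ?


93172243 has 8 digits in base 10
floor(log10(93172243)) + 1 = floor(7.9693) + 1 = 8

8 digits (base 10)


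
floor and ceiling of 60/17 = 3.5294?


60/17 = 3.5294
floor = 3
ceil = 4

floor = 3, ceil = 4


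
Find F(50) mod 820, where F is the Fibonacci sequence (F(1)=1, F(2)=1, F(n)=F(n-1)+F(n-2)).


F(k) mod 820 for k=1..50:
1, 1, 2, 3, 5, 8, 13, 21, 34, 55, 89, 144, 233, 377, 610, 167, 777, 124, 81, 205, 286, 491, 777, 448, 405, 33, 438, 471, 89, 560, 649, 389, 218, 607, 5, 612, 617, 409, 206, 615, 1, 616, 617, 413, 210, 623, 13, 636, 649, 465
F(50) mod 820 = 465


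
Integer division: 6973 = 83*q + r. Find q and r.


6973 = 83 * 84 + 1
Check: 6972 + 1 = 6973

q = 84, r = 1


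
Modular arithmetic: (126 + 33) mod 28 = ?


126 + 33 = 159
159 mod 28 = 19


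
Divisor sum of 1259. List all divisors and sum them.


Divisors of 1259: 1, 1259
Sum = 1 + 1259 = 1260

σ(1259) = 1260


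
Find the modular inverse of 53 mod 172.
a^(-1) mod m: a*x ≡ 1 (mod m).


Use the extended Euclidean algorithm on (172, 53); each row r = 172*s + 53*t:
r=172, s=1, t=0
r=53, s=0, t=1
q=3: r=13, s=1, t=-3   [172*(1) + 53*(-3) = 13]
q=4: r=1, s=-4, t=13   [172*(-4) + 53*(13) = 1]
q=13: r=0, s=53, t=-172   [172*(53) + 53*(-172) = 0]
GCD = 1 with t = 13, so 53*(13) ≡ 1 (mod 172)
Inverse = 13 mod 172 = 13
Check: 53 * 13 = 689 ≡ 1 (mod 172)

53^(-1) ≡ 13 (mod 172)


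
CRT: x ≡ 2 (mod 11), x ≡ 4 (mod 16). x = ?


M = 11*16 = 176
M1 = M/11 = 16, M2 = M/16 = 11
M1^(-1) mod 11 = 9, M2^(-1) mod 16 = 3
x = 2*16*9 + 4*11*3 = 420
420 mod 176 = 68
Check: 68 mod 11 = 2 ✓, 68 mod 16 = 4 ✓

x ≡ 68 (mod 176)


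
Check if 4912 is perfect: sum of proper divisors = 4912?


Proper divisors of 4912: 1, 2, 4, 8, 16, 307, 614, 1228, 2456
Sum = 1 + 2 + 4 + 8 + 16 + 307 + 614 + 1228 + 2456 = 4636

No, 4912 is not perfect (4636 ≠ 4912)


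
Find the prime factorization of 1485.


1485 / 3 = 495
495 / 3 = 165
165 / 3 = 55
55 / 5 = 11
11 / 11 = 1
1485 = 3^3 × 5 × 11


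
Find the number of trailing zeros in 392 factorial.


floor(392/5) = 78
floor(392/25) = 15
floor(392/125) = 3
Total = 96

96 trailing zeros


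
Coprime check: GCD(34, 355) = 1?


Euclidean algorithm:
355 = 10 * 34 + 15
34 = 2 * 15 + 4
15 = 3 * 4 + 3
4 = 1 * 3 + 1
3 = 3 * 1 + 0
GCD(34, 355) = 1

Yes, coprime (GCD = 1)


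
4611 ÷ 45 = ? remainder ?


4611 = 45 * 102 + 21
Check: 4590 + 21 = 4611

q = 102, r = 21


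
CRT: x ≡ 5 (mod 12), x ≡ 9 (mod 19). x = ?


M = 12*19 = 228
M1 = M/12 = 19, M2 = M/19 = 12
M1^(-1) mod 12 = 7, M2^(-1) mod 19 = 8
x = 5*19*7 + 9*12*8 = 1529
1529 mod 228 = 161
Check: 161 mod 12 = 5 ✓, 161 mod 19 = 9 ✓

x ≡ 161 (mod 228)


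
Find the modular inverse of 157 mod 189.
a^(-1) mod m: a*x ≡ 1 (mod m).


Use the extended Euclidean algorithm on (189, 157); each row r = 189*s + 157*t:
r=189, s=1, t=0
r=157, s=0, t=1
q=1: r=32, s=1, t=-1   [189*(1) + 157*(-1) = 32]
q=4: r=29, s=-4, t=5   [189*(-4) + 157*(5) = 29]
q=1: r=3, s=5, t=-6   [189*(5) + 157*(-6) = 3]
q=9: r=2, s=-49, t=59   [189*(-49) + 157*(59) = 2]
q=1: r=1, s=54, t=-65   [189*(54) + 157*(-65) = 1]
q=2: r=0, s=-157, t=189   [189*(-157) + 157*(189) = 0]
GCD = 1 with t = -65, so 157*(-65) ≡ 1 (mod 189)
Inverse = -65 mod 189 = 124
Check: 157 * 124 = 19468 ≡ 1 (mod 189)

157^(-1) ≡ 124 (mod 189)


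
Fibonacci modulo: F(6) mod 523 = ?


F(k) mod 523 for k=1..6:
1, 1, 2, 3, 5, 8
F(6) mod 523 = 8


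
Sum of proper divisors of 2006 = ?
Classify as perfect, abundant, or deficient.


Proper divisors: 1, 2, 17, 34, 59, 118, 1003
Sum = 1 + 2 + 17 + 34 + 59 + 118 + 1003 = 1234
1234 < 2006 → deficient

s(2006) = 1234 (deficient)


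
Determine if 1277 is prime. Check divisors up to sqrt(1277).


Check divisors up to sqrt(1277) = 35.7351
No divisors found.
1277 is prime.

Yes, 1277 is prime


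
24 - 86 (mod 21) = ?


24 - 86 = -62
-62 mod 21 = 1


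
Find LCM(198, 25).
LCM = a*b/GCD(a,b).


GCD(198, 25) = 1
LCM = 198*25/1 = 4950/1 = 4950

LCM = 4950


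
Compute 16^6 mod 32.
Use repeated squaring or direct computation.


16^1 mod 32 = 16
16^2 mod 32 = 0
16^3 mod 32 = 0
16^4 mod 32 = 0
16^5 mod 32 = 0
16^6 mod 32 = 0


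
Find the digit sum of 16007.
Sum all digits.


1 + 6 + 0 + 0 + 7 = 14


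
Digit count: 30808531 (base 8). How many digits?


30808531 in base 8 = 165414723
Number of digits = 9

9 digits (base 8)


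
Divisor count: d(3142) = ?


3142 = 2^1 × 1571^1
d(3142) = (1+1) × (1+1) = 4

4 divisors


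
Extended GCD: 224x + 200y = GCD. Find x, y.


Tabular extended Euclidean (each row: r = 224*s + 200*t):
r=224, s=1, t=0
r=200, s=0, t=1
q=1: r=24, s=1, t=-1   [224*(1) + 200*(-1) = 24]
q=8: r=8, s=-8, t=9   [224*(-8) + 200*(9) = 8]
q=3: r=0, s=25, t=-28   [224*(25) + 200*(-28) = 0]
GCD = 8; from the row with r=8: x=-8, y=9
Check: 224*(-8) + 200*(9) = -1792 + 1800 = 8

GCD = 8, x = -8, y = 9


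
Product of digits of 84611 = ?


8 × 4 × 6 × 1 × 1 = 192


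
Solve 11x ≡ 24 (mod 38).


GCD(11, 38) = 1, unique solution
a^(-1) mod 38 = 7
x = 7 * 24 mod 38 = 16

x ≡ 16 (mod 38)


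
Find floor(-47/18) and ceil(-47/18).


-47/18 = -2.6111
floor = -3
ceil = -2

floor = -3, ceil = -2


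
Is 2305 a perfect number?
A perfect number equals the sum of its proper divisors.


Proper divisors of 2305: 1, 5, 461
Sum = 1 + 5 + 461 = 467

No, 2305 is not perfect (467 ≠ 2305)


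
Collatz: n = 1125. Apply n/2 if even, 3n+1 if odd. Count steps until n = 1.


1125 → 3376 → 1688 → 844 → 422 → 211 → 634 → 317 → 952 → 476 → 238 → 119 → 358 → 179 → 538 → 269 → 808 → 404 → 202 → 101 → 304 → 152 → 76 → 38 → 19 → 58 → 29 → 88 → 44 → 22 → 11 → 34 → 17 → 52 → 26 → 13 → 40 → 20 → 10 → 5 → 16 → 8 → 4 → 2 → 1
Total steps = 44

44 steps


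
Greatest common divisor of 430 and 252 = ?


430 = 1 * 252 + 178
252 = 1 * 178 + 74
178 = 2 * 74 + 30
74 = 2 * 30 + 14
30 = 2 * 14 + 2
14 = 7 * 2 + 0
GCD = 2


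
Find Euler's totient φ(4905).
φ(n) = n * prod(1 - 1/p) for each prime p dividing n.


4905 = 3^2 × 5 × 109
Prime factors: 3, 5, 109
φ(4905) = 4905 × (1-1/3) × (1-1/5) × (1-1/109)
= 4905 × 2/3 × 4/5 × 108/109 = 2592

φ(4905) = 2592


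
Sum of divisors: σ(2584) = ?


Divisors of 2584: 1, 2, 4, 8, 17, 19, 34, 38, 68, 76, 136, 152, 323, 646, 1292, 2584
Sum = 1 + 2 + 4 + 8 + 17 + 19 + 34 + 38 + 68 + 76 + 136 + 152 + 323 + 646 + 1292 + 2584 = 5400

σ(2584) = 5400


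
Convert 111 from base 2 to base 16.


111 (base 2) = 7 (decimal)
7 (decimal) = 7 (base 16)


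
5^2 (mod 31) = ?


5^1 mod 31 = 5
5^2 mod 31 = 25


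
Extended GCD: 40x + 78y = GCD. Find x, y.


Tabular extended Euclidean (each row: r = 40*s + 78*t):
r=40, s=1, t=0
r=78, s=0, t=1
q=0: r=40, s=1, t=0   [40*(1) + 78*(0) = 40]
q=1: r=38, s=-1, t=1   [40*(-1) + 78*(1) = 38]
q=1: r=2, s=2, t=-1   [40*(2) + 78*(-1) = 2]
q=19: r=0, s=-39, t=20   [40*(-39) + 78*(20) = 0]
GCD = 2; from the row with r=2: x=2, y=-1
Check: 40*(2) + 78*(-1) = 80 - 78 = 2

GCD = 2, x = 2, y = -1


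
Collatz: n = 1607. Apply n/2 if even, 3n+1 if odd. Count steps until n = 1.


1607 → 4822 → 2411 → 7234 → 3617 → 10852 → 5426 → 2713 → 8140 → 4070 → 2035 → 6106 → 3053 → 9160 → 4580 → 2290 → 1145 → 3436 → 1718 → 859 → 2578 → 1289 → 3868 → 1934 → 967 → 2902 → 1451 → 4354 → 2177 → 6532 → 3266 → 1633 → 4900 → 2450 → 1225 → 3676 → 1838 → 919 → 2758 → 1379 → 4138 → 2069 → 6208 → 3104 → 1552 → 776 → 388 → 194 → 97 → 292 → 146 → 73 → 220 → 110 → 55 → 166 → 83 → 250 → 125 → 376 → 188 → 94 → 47 → 142 → 71 → 214 → 107 → 322 → 161 → 484 → 242 → 121 → 364 → 182 → 91 → 274 → 137 → 412 → 206 → 103 → 310 → 155 → 466 → 233 → 700 → 350 → 175 → 526 → 263 → 790 → 395 → 1186 → 593 → 1780 → 890 → 445 → 1336 → 668 → 334 → 167 → 502 → 251 → 754 → 377 → 1132 → 566 → 283 → 850 → 425 → 1276 → 638 → 319 → 958 → 479 → 1438 → 719 → 2158 → 1079 → 3238 → 1619 → 4858 → 2429 → 7288 → 3644 → 1822 → 911 → 2734 → 1367 → 4102 → 2051 → 6154 → 3077 → 9232 → 4616 → 2308 → 1154 → 577 → 1732 → 866 → 433 → 1300 → 650 → 325 → 976 → 488 → 244 → 122 → 61 → 184 → 92 → 46 → 23 → 70 → 35 → 106 → 53 → 160 → 80 → 40 → 20 → 10 → 5 → 16 → 8 → 4 → 2 → 1
Total steps = 166

166 steps


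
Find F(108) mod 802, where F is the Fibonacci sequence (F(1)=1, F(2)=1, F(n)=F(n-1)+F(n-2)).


F(k) mod 802 for k=1..108:
1, 1, 2, 3, 5, 8, 13, 21, 34, 55, 89, 144, 233, 377, 610, 185, 795, 178, 171, 349, 520, 67, 587, 654, 439, 291, 730, 219, 147, 366, 513, 77, 590, 667, 455, 320, 775, 293, 266, 559, 23, 582, 605, 385, 188, 573, 761, 532, 491, 221, 712, 131, 41, 172, 213, 385, 598, 181, 779, 158, 135, 293, 428, 721, 347, 266, 613, 77, 690, 767, 655, 620, 473, 291, 764, 253, 215, 468, 683, 349, 230, 579, 7, 586, 593, 377, 168, 545, 713, 456, 367, 21, 388, 409, 797, 404, 399, 1, 400, 401, 801, 400, 399, 799, 396, 393, 789, 380
F(108) mod 802 = 380


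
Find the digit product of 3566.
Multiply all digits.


3 × 5 × 6 × 6 = 540


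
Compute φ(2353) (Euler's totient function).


2353 = 13 × 181
Prime factors: 13, 181
φ(2353) = 2353 × (1-1/13) × (1-1/181)
= 2353 × 12/13 × 180/181 = 2160

φ(2353) = 2160


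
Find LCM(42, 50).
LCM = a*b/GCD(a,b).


GCD(42, 50) = 2
LCM = 42*50/2 = 2100/2 = 1050

LCM = 1050


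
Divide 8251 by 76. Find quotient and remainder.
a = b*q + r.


8251 = 76 * 108 + 43
Check: 8208 + 43 = 8251

q = 108, r = 43


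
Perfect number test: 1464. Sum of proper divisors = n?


Proper divisors of 1464: 1, 2, 3, 4, 6, 8, 12, 24, 61, 122, 183, 244, 366, 488, 732
Sum = 1 + 2 + 3 + 4 + 6 + 8 + 12 + 24 + 61 + 122 + 183 + 244 + 366 + 488 + 732 = 2256

No, 1464 is not perfect (2256 ≠ 1464)


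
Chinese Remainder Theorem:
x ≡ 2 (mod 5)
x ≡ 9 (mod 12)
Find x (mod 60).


M = 5*12 = 60
M1 = M/5 = 12, M2 = M/12 = 5
M1^(-1) mod 5 = 3, M2^(-1) mod 12 = 5
x = 2*12*3 + 9*5*5 = 297
297 mod 60 = 57
Check: 57 mod 5 = 2 ✓, 57 mod 12 = 9 ✓

x ≡ 57 (mod 60)


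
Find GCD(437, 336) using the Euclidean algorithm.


437 = 1 * 336 + 101
336 = 3 * 101 + 33
101 = 3 * 33 + 2
33 = 16 * 2 + 1
2 = 2 * 1 + 0
GCD = 1


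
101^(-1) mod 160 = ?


Use the extended Euclidean algorithm on (160, 101); each row r = 160*s + 101*t:
r=160, s=1, t=0
r=101, s=0, t=1
q=1: r=59, s=1, t=-1   [160*(1) + 101*(-1) = 59]
q=1: r=42, s=-1, t=2   [160*(-1) + 101*(2) = 42]
q=1: r=17, s=2, t=-3   [160*(2) + 101*(-3) = 17]
q=2: r=8, s=-5, t=8   [160*(-5) + 101*(8) = 8]
q=2: r=1, s=12, t=-19   [160*(12) + 101*(-19) = 1]
q=8: r=0, s=-101, t=160   [160*(-101) + 101*(160) = 0]
GCD = 1 with t = -19, so 101*(-19) ≡ 1 (mod 160)
Inverse = -19 mod 160 = 141
Check: 101 * 141 = 14241 ≡ 1 (mod 160)

101^(-1) ≡ 141 (mod 160)


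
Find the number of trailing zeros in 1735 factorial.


floor(1735/5) = 347
floor(1735/25) = 69
floor(1735/125) = 13
floor(1735/625) = 2
Total = 431

431 trailing zeros


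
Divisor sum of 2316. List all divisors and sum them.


Divisors of 2316: 1, 2, 3, 4, 6, 12, 193, 386, 579, 772, 1158, 2316
Sum = 1 + 2 + 3 + 4 + 6 + 12 + 193 + 386 + 579 + 772 + 1158 + 2316 = 5432

σ(2316) = 5432


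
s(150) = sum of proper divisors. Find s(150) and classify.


Proper divisors: 1, 2, 3, 5, 6, 10, 15, 25, 30, 50, 75
Sum = 1 + 2 + 3 + 5 + 6 + 10 + 15 + 25 + 30 + 50 + 75 = 222
222 > 150 → abundant

s(150) = 222 (abundant)


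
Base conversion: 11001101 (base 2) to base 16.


11001101 (base 2) = 205 (decimal)
205 (decimal) = CD (base 16)


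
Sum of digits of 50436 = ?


5 + 0 + 4 + 3 + 6 = 18


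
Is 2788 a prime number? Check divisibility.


2788 / 2 = 1394 (exact division)
2788 is NOT prime.

No, 2788 is not prime


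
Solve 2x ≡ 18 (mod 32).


GCD(2, 32) = 2 divides 18
Divide: 1x ≡ 9 (mod 16)
x ≡ 9 (mod 16)


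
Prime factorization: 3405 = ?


3405 / 3 = 1135
1135 / 5 = 227
227 / 227 = 1
3405 = 3 × 5 × 227


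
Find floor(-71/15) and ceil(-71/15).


-71/15 = -4.7333
floor = -5
ceil = -4

floor = -5, ceil = -4


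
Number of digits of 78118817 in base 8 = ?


78118817 in base 8 = 451777641
Number of digits = 9

9 digits (base 8)


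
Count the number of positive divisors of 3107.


3107 = 13^1 × 239^1
d(3107) = (1+1) × (1+1) = 4

4 divisors


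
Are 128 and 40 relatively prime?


Euclidean algorithm:
128 = 3 * 40 + 8
40 = 5 * 8 + 0
GCD(128, 40) = 8

No, not coprime (GCD = 8)


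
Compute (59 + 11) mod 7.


59 + 11 = 70
70 mod 7 = 0


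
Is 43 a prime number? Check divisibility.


Check divisors up to sqrt(43) = 6.5574
No divisors found.
43 is prime.

Yes, 43 is prime


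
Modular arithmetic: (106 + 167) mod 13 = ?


106 + 167 = 273
273 mod 13 = 0


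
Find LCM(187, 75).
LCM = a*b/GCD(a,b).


GCD(187, 75) = 1
LCM = 187*75/1 = 14025/1 = 14025

LCM = 14025


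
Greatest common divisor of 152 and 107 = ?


152 = 1 * 107 + 45
107 = 2 * 45 + 17
45 = 2 * 17 + 11
17 = 1 * 11 + 6
11 = 1 * 6 + 5
6 = 1 * 5 + 1
5 = 5 * 1 + 0
GCD = 1


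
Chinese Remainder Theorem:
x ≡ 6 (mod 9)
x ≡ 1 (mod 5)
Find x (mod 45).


M = 9*5 = 45
M1 = M/9 = 5, M2 = M/5 = 9
M1^(-1) mod 9 = 2, M2^(-1) mod 5 = 4
x = 6*5*2 + 1*9*4 = 96
96 mod 45 = 6
Check: 6 mod 9 = 6 ✓, 6 mod 5 = 1 ✓

x ≡ 6 (mod 45)


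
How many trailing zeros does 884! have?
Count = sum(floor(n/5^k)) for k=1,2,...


floor(884/5) = 176
floor(884/25) = 35
floor(884/125) = 7
floor(884/625) = 1
Total = 219

219 trailing zeros


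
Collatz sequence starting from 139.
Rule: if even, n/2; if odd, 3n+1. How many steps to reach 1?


139 → 418 → 209 → 628 → 314 → 157 → 472 → 236 → 118 → 59 → 178 → 89 → 268 → 134 → 67 → 202 → 101 → 304 → 152 → 76 → 38 → 19 → 58 → 29 → 88 → 44 → 22 → 11 → 34 → 17 → 52 → 26 → 13 → 40 → 20 → 10 → 5 → 16 → 8 → 4 → 2 → 1
Total steps = 41

41 steps


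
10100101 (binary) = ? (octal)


10100101 (base 2) = 165 (decimal)
165 (decimal) = 245 (base 8)


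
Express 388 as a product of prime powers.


388 / 2 = 194
194 / 2 = 97
97 / 97 = 1
388 = 2^2 × 97


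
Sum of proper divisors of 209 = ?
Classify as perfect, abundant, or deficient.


Proper divisors: 1, 11, 19
Sum = 1 + 11 + 19 = 31
31 < 209 → deficient

s(209) = 31 (deficient)


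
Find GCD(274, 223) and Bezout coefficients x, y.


Tabular extended Euclidean (each row: r = 274*s + 223*t):
r=274, s=1, t=0
r=223, s=0, t=1
q=1: r=51, s=1, t=-1   [274*(1) + 223*(-1) = 51]
q=4: r=19, s=-4, t=5   [274*(-4) + 223*(5) = 19]
q=2: r=13, s=9, t=-11   [274*(9) + 223*(-11) = 13]
q=1: r=6, s=-13, t=16   [274*(-13) + 223*(16) = 6]
q=2: r=1, s=35, t=-43   [274*(35) + 223*(-43) = 1]
q=6: r=0, s=-223, t=274   [274*(-223) + 223*(274) = 0]
GCD = 1; from the row with r=1: x=35, y=-43
Check: 274*(35) + 223*(-43) = 9590 - 9589 = 1

GCD = 1, x = 35, y = -43


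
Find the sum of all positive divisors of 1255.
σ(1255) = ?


Divisors of 1255: 1, 5, 251, 1255
Sum = 1 + 5 + 251 + 1255 = 1512

σ(1255) = 1512


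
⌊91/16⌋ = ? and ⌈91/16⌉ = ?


91/16 = 5.6875
floor = 5
ceil = 6

floor = 5, ceil = 6


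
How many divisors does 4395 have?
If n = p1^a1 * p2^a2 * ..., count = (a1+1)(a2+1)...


4395 = 3^1 × 5^1 × 293^1
d(4395) = (1+1) × (1+1) × (1+1) = 8

8 divisors


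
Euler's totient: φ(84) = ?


84 = 2^2 × 3 × 7
Prime factors: 2, 3, 7
φ(84) = 84 × (1-1/2) × (1-1/3) × (1-1/7)
= 84 × 1/2 × 2/3 × 6/7 = 24

φ(84) = 24


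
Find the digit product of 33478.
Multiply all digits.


3 × 3 × 4 × 7 × 8 = 2016


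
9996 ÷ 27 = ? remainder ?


9996 = 27 * 370 + 6
Check: 9990 + 6 = 9996

q = 370, r = 6


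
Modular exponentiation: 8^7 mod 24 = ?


8^1 mod 24 = 8
8^2 mod 24 = 16
8^3 mod 24 = 8
8^4 mod 24 = 16
8^5 mod 24 = 8
8^6 mod 24 = 16
8^7 mod 24 = 8


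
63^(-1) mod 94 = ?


Use the extended Euclidean algorithm on (94, 63); each row r = 94*s + 63*t:
r=94, s=1, t=0
r=63, s=0, t=1
q=1: r=31, s=1, t=-1   [94*(1) + 63*(-1) = 31]
q=2: r=1, s=-2, t=3   [94*(-2) + 63*(3) = 1]
q=31: r=0, s=63, t=-94   [94*(63) + 63*(-94) = 0]
GCD = 1 with t = 3, so 63*(3) ≡ 1 (mod 94)
Inverse = 3 mod 94 = 3
Check: 63 * 3 = 189 ≡ 1 (mod 94)

63^(-1) ≡ 3 (mod 94)


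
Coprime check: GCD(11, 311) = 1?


Euclidean algorithm:
311 = 28 * 11 + 3
11 = 3 * 3 + 2
3 = 1 * 2 + 1
2 = 2 * 1 + 0
GCD(11, 311) = 1

Yes, coprime (GCD = 1)


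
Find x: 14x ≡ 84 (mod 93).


GCD(14, 93) = 1, unique solution
a^(-1) mod 93 = 20
x = 20 * 84 mod 93 = 6

x ≡ 6 (mod 93)


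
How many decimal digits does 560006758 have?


560006758 has 9 digits in base 10
floor(log10(560006758)) + 1 = floor(8.7482) + 1 = 9

9 digits (base 10)


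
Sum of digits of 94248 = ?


9 + 4 + 2 + 4 + 8 = 27


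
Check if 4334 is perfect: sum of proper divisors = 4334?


Proper divisors of 4334: 1, 2, 11, 22, 197, 394, 2167
Sum = 1 + 2 + 11 + 22 + 197 + 394 + 2167 = 2794

No, 4334 is not perfect (2794 ≠ 4334)


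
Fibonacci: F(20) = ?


Sequence: 1, 1, 2, 3, 5, 8, 13, 21, 34, 55, 89, 144, 233, 377, 610, 987, 1597, 2584, 4181, 6765
F(20) = 6765


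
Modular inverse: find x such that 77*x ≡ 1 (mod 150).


Use the extended Euclidean algorithm on (150, 77); each row r = 150*s + 77*t:
r=150, s=1, t=0
r=77, s=0, t=1
q=1: r=73, s=1, t=-1   [150*(1) + 77*(-1) = 73]
q=1: r=4, s=-1, t=2   [150*(-1) + 77*(2) = 4]
q=18: r=1, s=19, t=-37   [150*(19) + 77*(-37) = 1]
q=4: r=0, s=-77, t=150   [150*(-77) + 77*(150) = 0]
GCD = 1 with t = -37, so 77*(-37) ≡ 1 (mod 150)
Inverse = -37 mod 150 = 113
Check: 77 * 113 = 8701 ≡ 1 (mod 150)

77^(-1) ≡ 113 (mod 150)


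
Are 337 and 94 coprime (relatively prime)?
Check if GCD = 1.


Euclidean algorithm:
337 = 3 * 94 + 55
94 = 1 * 55 + 39
55 = 1 * 39 + 16
39 = 2 * 16 + 7
16 = 2 * 7 + 2
7 = 3 * 2 + 1
2 = 2 * 1 + 0
GCD(337, 94) = 1

Yes, coprime (GCD = 1)


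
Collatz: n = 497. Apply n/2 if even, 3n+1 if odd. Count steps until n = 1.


497 → 1492 → 746 → 373 → 1120 → 560 → 280 → 140 → 70 → 35 → 106 → 53 → 160 → 80 → 40 → 20 → 10 → 5 → 16 → 8 → 4 → 2 → 1
Total steps = 22

22 steps


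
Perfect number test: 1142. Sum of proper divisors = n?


Proper divisors of 1142: 1, 2, 571
Sum = 1 + 2 + 571 = 574

No, 1142 is not perfect (574 ≠ 1142)


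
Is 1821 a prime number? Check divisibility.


1821 / 3 = 607 (exact division)
1821 is NOT prime.

No, 1821 is not prime


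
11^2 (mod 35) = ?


11^1 mod 35 = 11
11^2 mod 35 = 16


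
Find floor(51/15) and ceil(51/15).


51/15 = 3.4000
floor = 3
ceil = 4

floor = 3, ceil = 4


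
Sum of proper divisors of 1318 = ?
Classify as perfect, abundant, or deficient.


Proper divisors: 1, 2, 659
Sum = 1 + 2 + 659 = 662
662 < 1318 → deficient

s(1318) = 662 (deficient)


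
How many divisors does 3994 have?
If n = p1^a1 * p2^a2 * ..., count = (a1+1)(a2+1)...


3994 = 2^1 × 1997^1
d(3994) = (1+1) × (1+1) = 4

4 divisors


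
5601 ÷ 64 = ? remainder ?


5601 = 64 * 87 + 33
Check: 5568 + 33 = 5601

q = 87, r = 33


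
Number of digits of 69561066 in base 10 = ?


69561066 has 8 digits in base 10
floor(log10(69561066)) + 1 = floor(7.8424) + 1 = 8

8 digits (base 10)


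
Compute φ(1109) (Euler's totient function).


1109 = 1109
Prime factors: 1109
φ(1109) = 1109 × (1-1/1109)
= 1109 × 1108/1109 = 1108

φ(1109) = 1108


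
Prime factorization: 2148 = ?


2148 / 2 = 1074
1074 / 2 = 537
537 / 3 = 179
179 / 179 = 1
2148 = 2^2 × 3 × 179


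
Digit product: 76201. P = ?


7 × 6 × 2 × 0 × 1 = 0


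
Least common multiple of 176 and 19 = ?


GCD(176, 19) = 1
LCM = 176*19/1 = 3344/1 = 3344

LCM = 3344


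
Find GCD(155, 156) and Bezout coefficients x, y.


Tabular extended Euclidean (each row: r = 155*s + 156*t):
r=155, s=1, t=0
r=156, s=0, t=1
q=0: r=155, s=1, t=0   [155*(1) + 156*(0) = 155]
q=1: r=1, s=-1, t=1   [155*(-1) + 156*(1) = 1]
q=155: r=0, s=156, t=-155   [155*(156) + 156*(-155) = 0]
GCD = 1; from the row with r=1: x=-1, y=1
Check: 155*(-1) + 156*(1) = -155 + 156 = 1

GCD = 1, x = -1, y = 1


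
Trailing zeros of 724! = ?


floor(724/5) = 144
floor(724/25) = 28
floor(724/125) = 5
floor(724/625) = 1
Total = 178

178 trailing zeros


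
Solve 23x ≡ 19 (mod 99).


GCD(23, 99) = 1, unique solution
a^(-1) mod 99 = 56
x = 56 * 19 mod 99 = 74

x ≡ 74 (mod 99)


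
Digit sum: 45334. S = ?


4 + 5 + 3 + 3 + 4 = 19


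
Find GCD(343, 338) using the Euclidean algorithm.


343 = 1 * 338 + 5
338 = 67 * 5 + 3
5 = 1 * 3 + 2
3 = 1 * 2 + 1
2 = 2 * 1 + 0
GCD = 1


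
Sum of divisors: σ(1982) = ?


Divisors of 1982: 1, 2, 991, 1982
Sum = 1 + 2 + 991 + 1982 = 2976

σ(1982) = 2976


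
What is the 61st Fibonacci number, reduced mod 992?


F(k) mod 992 for k=1..61:
1, 1, 2, 3, 5, 8, 13, 21, 34, 55, 89, 144, 233, 377, 610, 987, 605, 600, 213, 813, 34, 847, 881, 736, 625, 369, 2, 371, 373, 744, 125, 869, 2, 871, 873, 752, 633, 393, 34, 427, 461, 888, 357, 253, 610, 863, 481, 352, 833, 193, 34, 227, 261, 488, 749, 245, 2, 247, 249, 496, 745
F(61) mod 992 = 745


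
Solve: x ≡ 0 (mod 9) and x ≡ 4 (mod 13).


M = 9*13 = 117
M1 = M/9 = 13, M2 = M/13 = 9
M1^(-1) mod 9 = 7, M2^(-1) mod 13 = 3
x = 0*13*7 + 4*9*3 = 108
108 mod 117 = 108
Check: 108 mod 9 = 0 ✓, 108 mod 13 = 4 ✓

x ≡ 108 (mod 117)


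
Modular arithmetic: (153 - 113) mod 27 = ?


153 - 113 = 40
40 mod 27 = 13


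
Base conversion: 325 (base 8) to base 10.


325 (base 8) = 213 (decimal)
213 (decimal) = 213 (base 10)


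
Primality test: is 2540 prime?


2540 / 2 = 1270 (exact division)
2540 is NOT prime.

No, 2540 is not prime


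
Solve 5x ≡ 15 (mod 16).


GCD(5, 16) = 1, unique solution
a^(-1) mod 16 = 13
x = 13 * 15 mod 16 = 3

x ≡ 3 (mod 16)


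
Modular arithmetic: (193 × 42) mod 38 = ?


193 × 42 = 8106
8106 mod 38 = 12


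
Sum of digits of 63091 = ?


6 + 3 + 0 + 9 + 1 = 19


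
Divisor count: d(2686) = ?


2686 = 2^1 × 17^1 × 79^1
d(2686) = (1+1) × (1+1) × (1+1) = 8

8 divisors


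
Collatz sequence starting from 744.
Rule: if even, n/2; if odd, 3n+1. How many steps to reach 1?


744 → 372 → 186 → 93 → 280 → 140 → 70 → 35 → 106 → 53 → 160 → 80 → 40 → 20 → 10 → 5 → 16 → 8 → 4 → 2 → 1
Total steps = 20

20 steps


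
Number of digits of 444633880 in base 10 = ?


444633880 has 9 digits in base 10
floor(log10(444633880)) + 1 = floor(8.6480) + 1 = 9

9 digits (base 10)


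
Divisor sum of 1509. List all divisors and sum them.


Divisors of 1509: 1, 3, 503, 1509
Sum = 1 + 3 + 503 + 1509 = 2016

σ(1509) = 2016


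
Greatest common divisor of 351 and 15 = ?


351 = 23 * 15 + 6
15 = 2 * 6 + 3
6 = 2 * 3 + 0
GCD = 3


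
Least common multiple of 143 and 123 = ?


GCD(143, 123) = 1
LCM = 143*123/1 = 17589/1 = 17589

LCM = 17589


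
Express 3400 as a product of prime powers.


3400 / 2 = 1700
1700 / 2 = 850
850 / 2 = 425
425 / 5 = 85
85 / 5 = 17
17 / 17 = 1
3400 = 2^3 × 5^2 × 17


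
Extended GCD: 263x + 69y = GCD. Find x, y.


Tabular extended Euclidean (each row: r = 263*s + 69*t):
r=263, s=1, t=0
r=69, s=0, t=1
q=3: r=56, s=1, t=-3   [263*(1) + 69*(-3) = 56]
q=1: r=13, s=-1, t=4   [263*(-1) + 69*(4) = 13]
q=4: r=4, s=5, t=-19   [263*(5) + 69*(-19) = 4]
q=3: r=1, s=-16, t=61   [263*(-16) + 69*(61) = 1]
q=4: r=0, s=69, t=-263   [263*(69) + 69*(-263) = 0]
GCD = 1; from the row with r=1: x=-16, y=61
Check: 263*(-16) + 69*(61) = -4208 + 4209 = 1

GCD = 1, x = -16, y = 61


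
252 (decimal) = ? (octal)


252 (base 10) = 252 (decimal)
252 (decimal) = 374 (base 8)


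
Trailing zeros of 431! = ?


floor(431/5) = 86
floor(431/25) = 17
floor(431/125) = 3
Total = 106

106 trailing zeros


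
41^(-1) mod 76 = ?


Use the extended Euclidean algorithm on (76, 41); each row r = 76*s + 41*t:
r=76, s=1, t=0
r=41, s=0, t=1
q=1: r=35, s=1, t=-1   [76*(1) + 41*(-1) = 35]
q=1: r=6, s=-1, t=2   [76*(-1) + 41*(2) = 6]
q=5: r=5, s=6, t=-11   [76*(6) + 41*(-11) = 5]
q=1: r=1, s=-7, t=13   [76*(-7) + 41*(13) = 1]
q=5: r=0, s=41, t=-76   [76*(41) + 41*(-76) = 0]
GCD = 1 with t = 13, so 41*(13) ≡ 1 (mod 76)
Inverse = 13 mod 76 = 13
Check: 41 * 13 = 533 ≡ 1 (mod 76)

41^(-1) ≡ 13 (mod 76)


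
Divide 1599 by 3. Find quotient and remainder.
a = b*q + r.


1599 = 3 * 533 + 0
Check: 1599 + 0 = 1599

q = 533, r = 0


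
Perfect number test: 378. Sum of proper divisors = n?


Proper divisors of 378: 1, 2, 3, 6, 7, 9, 14, 18, 21, 27, 42, 54, 63, 126, 189
Sum = 1 + 2 + 3 + 6 + 7 + 9 + 14 + 18 + 21 + 27 + 42 + 54 + 63 + 126 + 189 = 582

No, 378 is not perfect (582 ≠ 378)


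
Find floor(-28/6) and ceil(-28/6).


-28/6 = -4.6667
floor = -5
ceil = -4

floor = -5, ceil = -4


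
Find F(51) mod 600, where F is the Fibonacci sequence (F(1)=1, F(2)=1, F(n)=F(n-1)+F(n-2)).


F(k) mod 600 for k=1..51:
1, 1, 2, 3, 5, 8, 13, 21, 34, 55, 89, 144, 233, 377, 10, 387, 397, 184, 581, 165, 146, 311, 457, 168, 25, 193, 218, 411, 29, 440, 469, 309, 178, 487, 65, 552, 17, 569, 586, 555, 541, 496, 437, 333, 170, 503, 73, 576, 49, 25, 74
F(51) mod 600 = 74


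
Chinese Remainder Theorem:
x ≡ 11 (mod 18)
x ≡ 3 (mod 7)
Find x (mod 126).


M = 18*7 = 126
M1 = M/18 = 7, M2 = M/7 = 18
M1^(-1) mod 18 = 13, M2^(-1) mod 7 = 2
x = 11*7*13 + 3*18*2 = 1109
1109 mod 126 = 101
Check: 101 mod 18 = 11 ✓, 101 mod 7 = 3 ✓

x ≡ 101 (mod 126)


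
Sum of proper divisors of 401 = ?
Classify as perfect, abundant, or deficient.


Proper divisors: 1
Sum = 1 = 1
1 < 401 → deficient

s(401) = 1 (deficient)


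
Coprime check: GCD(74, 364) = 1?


Euclidean algorithm:
364 = 4 * 74 + 68
74 = 1 * 68 + 6
68 = 11 * 6 + 2
6 = 3 * 2 + 0
GCD(74, 364) = 2

No, not coprime (GCD = 2)


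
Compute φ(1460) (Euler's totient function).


1460 = 2^2 × 5 × 73
Prime factors: 2, 5, 73
φ(1460) = 1460 × (1-1/2) × (1-1/5) × (1-1/73)
= 1460 × 1/2 × 4/5 × 72/73 = 576

φ(1460) = 576


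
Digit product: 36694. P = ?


3 × 6 × 6 × 9 × 4 = 3888


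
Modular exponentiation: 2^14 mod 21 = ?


2^1 mod 21 = 2
2^2 mod 21 = 4
2^3 mod 21 = 8
2^4 mod 21 = 16
2^5 mod 21 = 11
2^6 mod 21 = 1
2^7 mod 21 = 2
2^8 mod 21 = 4
2^9 mod 21 = 8
2^10 mod 21 = 16
2^11 mod 21 = 11
2^12 mod 21 = 1
2^13 mod 21 = 2
2^14 mod 21 = 4


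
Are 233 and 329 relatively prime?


Euclidean algorithm:
329 = 1 * 233 + 96
233 = 2 * 96 + 41
96 = 2 * 41 + 14
41 = 2 * 14 + 13
14 = 1 * 13 + 1
13 = 13 * 1 + 0
GCD(233, 329) = 1

Yes, coprime (GCD = 1)


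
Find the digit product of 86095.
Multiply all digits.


8 × 6 × 0 × 9 × 5 = 0


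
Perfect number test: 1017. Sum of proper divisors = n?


Proper divisors of 1017: 1, 3, 9, 113, 339
Sum = 1 + 3 + 9 + 113 + 339 = 465

No, 1017 is not perfect (465 ≠ 1017)


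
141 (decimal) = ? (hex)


141 (base 10) = 141 (decimal)
141 (decimal) = 8D (base 16)


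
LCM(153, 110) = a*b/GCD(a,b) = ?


GCD(153, 110) = 1
LCM = 153*110/1 = 16830/1 = 16830

LCM = 16830


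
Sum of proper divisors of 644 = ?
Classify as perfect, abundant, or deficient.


Proper divisors: 1, 2, 4, 7, 14, 23, 28, 46, 92, 161, 322
Sum = 1 + 2 + 4 + 7 + 14 + 23 + 28 + 46 + 92 + 161 + 322 = 700
700 > 644 → abundant

s(644) = 700 (abundant)


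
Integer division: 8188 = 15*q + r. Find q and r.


8188 = 15 * 545 + 13
Check: 8175 + 13 = 8188

q = 545, r = 13


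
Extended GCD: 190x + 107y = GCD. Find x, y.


Tabular extended Euclidean (each row: r = 190*s + 107*t):
r=190, s=1, t=0
r=107, s=0, t=1
q=1: r=83, s=1, t=-1   [190*(1) + 107*(-1) = 83]
q=1: r=24, s=-1, t=2   [190*(-1) + 107*(2) = 24]
q=3: r=11, s=4, t=-7   [190*(4) + 107*(-7) = 11]
q=2: r=2, s=-9, t=16   [190*(-9) + 107*(16) = 2]
q=5: r=1, s=49, t=-87   [190*(49) + 107*(-87) = 1]
q=2: r=0, s=-107, t=190   [190*(-107) + 107*(190) = 0]
GCD = 1; from the row with r=1: x=49, y=-87
Check: 190*(49) + 107*(-87) = 9310 - 9309 = 1

GCD = 1, x = 49, y = -87


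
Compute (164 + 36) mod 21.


164 + 36 = 200
200 mod 21 = 11


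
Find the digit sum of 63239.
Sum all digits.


6 + 3 + 2 + 3 + 9 = 23


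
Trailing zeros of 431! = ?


floor(431/5) = 86
floor(431/25) = 17
floor(431/125) = 3
Total = 106

106 trailing zeros


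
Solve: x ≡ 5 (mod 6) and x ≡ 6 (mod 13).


M = 6*13 = 78
M1 = M/6 = 13, M2 = M/13 = 6
M1^(-1) mod 6 = 1, M2^(-1) mod 13 = 11
x = 5*13*1 + 6*6*11 = 461
461 mod 78 = 71
Check: 71 mod 6 = 5 ✓, 71 mod 13 = 6 ✓

x ≡ 71 (mod 78)


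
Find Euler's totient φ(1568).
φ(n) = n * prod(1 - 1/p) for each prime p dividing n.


1568 = 2^5 × 7^2
Prime factors: 2, 7
φ(1568) = 1568 × (1-1/2) × (1-1/7)
= 1568 × 1/2 × 6/7 = 672

φ(1568) = 672


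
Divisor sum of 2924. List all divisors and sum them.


Divisors of 2924: 1, 2, 4, 17, 34, 43, 68, 86, 172, 731, 1462, 2924
Sum = 1 + 2 + 4 + 17 + 34 + 43 + 68 + 86 + 172 + 731 + 1462 + 2924 = 5544

σ(2924) = 5544


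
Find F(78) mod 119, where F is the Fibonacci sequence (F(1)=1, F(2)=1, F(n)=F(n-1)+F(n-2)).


F(k) mod 119 for k=1..78:
1, 1, 2, 3, 5, 8, 13, 21, 34, 55, 89, 25, 114, 20, 15, 35, 50, 85, 16, 101, 117, 99, 97, 77, 55, 13, 68, 81, 30, 111, 22, 14, 36, 50, 86, 17, 103, 1, 104, 105, 90, 76, 47, 4, 51, 55, 106, 42, 29, 71, 100, 52, 33, 85, 118, 84, 83, 48, 12, 60, 72, 13, 85, 98, 64, 43, 107, 31, 19, 50, 69, 0, 69, 69, 19, 88, 107, 76
F(78) mod 119 = 76


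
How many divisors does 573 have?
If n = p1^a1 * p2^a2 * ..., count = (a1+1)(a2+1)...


573 = 3^1 × 191^1
d(573) = (1+1) × (1+1) = 4

4 divisors


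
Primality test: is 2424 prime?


2424 / 2 = 1212 (exact division)
2424 is NOT prime.

No, 2424 is not prime


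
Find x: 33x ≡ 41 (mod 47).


GCD(33, 47) = 1, unique solution
a^(-1) mod 47 = 10
x = 10 * 41 mod 47 = 34

x ≡ 34 (mod 47)


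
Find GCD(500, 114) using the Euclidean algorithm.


500 = 4 * 114 + 44
114 = 2 * 44 + 26
44 = 1 * 26 + 18
26 = 1 * 18 + 8
18 = 2 * 8 + 2
8 = 4 * 2 + 0
GCD = 2


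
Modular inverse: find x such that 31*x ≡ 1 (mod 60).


Use the extended Euclidean algorithm on (60, 31); each row r = 60*s + 31*t:
r=60, s=1, t=0
r=31, s=0, t=1
q=1: r=29, s=1, t=-1   [60*(1) + 31*(-1) = 29]
q=1: r=2, s=-1, t=2   [60*(-1) + 31*(2) = 2]
q=14: r=1, s=15, t=-29   [60*(15) + 31*(-29) = 1]
q=2: r=0, s=-31, t=60   [60*(-31) + 31*(60) = 0]
GCD = 1 with t = -29, so 31*(-29) ≡ 1 (mod 60)
Inverse = -29 mod 60 = 31
Check: 31 * 31 = 961 ≡ 1 (mod 60)

31^(-1) ≡ 31 (mod 60)


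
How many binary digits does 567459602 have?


567459602 in base 2 = 100001110100101011111100010010
Number of digits = 30

30 digits (base 2)


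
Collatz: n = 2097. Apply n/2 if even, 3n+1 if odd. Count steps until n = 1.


2097 → 6292 → 3146 → 1573 → 4720 → 2360 → 1180 → 590 → 295 → 886 → 443 → 1330 → 665 → 1996 → 998 → 499 → 1498 → 749 → 2248 → 1124 → 562 → 281 → 844 → 422 → 211 → 634 → 317 → 952 → 476 → 238 → 119 → 358 → 179 → 538 → 269 → 808 → 404 → 202 → 101 → 304 → 152 → 76 → 38 → 19 → 58 → 29 → 88 → 44 → 22 → 11 → 34 → 17 → 52 → 26 → 13 → 40 → 20 → 10 → 5 → 16 → 8 → 4 → 2 → 1
Total steps = 63

63 steps
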